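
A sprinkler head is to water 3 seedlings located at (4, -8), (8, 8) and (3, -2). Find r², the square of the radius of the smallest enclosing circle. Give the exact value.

68

Call the three points A, B, C in the order given.
Side lengths²: AB² = 272, AC² = 37, BC² = 125.
Since AB² = 272 ≥ 125 + 37 = 162, the angle opposite AB is not acute, so the smallest enclosing circle has AB as diameter.
Centre = midpoint of AB = (6, 0), r² = 272/4 = 68.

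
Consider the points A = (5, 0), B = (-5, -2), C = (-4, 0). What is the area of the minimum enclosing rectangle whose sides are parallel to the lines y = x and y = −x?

54

In coordinates u = x + y, v = x − y the rectangle is axis-aligned; the map (x,y)→(u,v) scales areas by 2.
u-values: 5, -7, -4; range = 5 − (-7) = 12.
v-values: 5, -3, -4; range = 5 − (-4) = 9.
Area = (12 × 9) / 2 = 54.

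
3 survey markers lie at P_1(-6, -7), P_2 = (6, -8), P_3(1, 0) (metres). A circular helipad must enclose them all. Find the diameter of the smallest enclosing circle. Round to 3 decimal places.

Side lengths²: P_1P_2² = 145, P_1P_3² = 98, P_2P_3² = 89.
Since P_1P_2² = 145 < 98 + 89 = 187, the triangle is acute, so the smallest enclosing circle is the circumcircle.
Circumcentre = (3/26, -159/26), r² = 12905/338.
Diameter = 2r = 2√(12905/338) ≈ 12.358.

12.358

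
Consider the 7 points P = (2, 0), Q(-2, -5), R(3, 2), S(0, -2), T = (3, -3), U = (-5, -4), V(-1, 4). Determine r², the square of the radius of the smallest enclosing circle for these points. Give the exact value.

The farthest pair is R–U with squared distance 100. The circle on this segment as diameter has centre (-1, -1) and r² = 100/4 = 25.
Check P: distance² to centre = 10 ≤ 25, so it lies inside.
All remaining points lie in this disk, and no smaller disk contains both endpoints, so this is the minimum enclosing circle.

25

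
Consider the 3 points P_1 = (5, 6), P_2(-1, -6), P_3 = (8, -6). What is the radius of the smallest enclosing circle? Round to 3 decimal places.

Side lengths²: P_1P_2² = 180, P_1P_3² = 153, P_2P_3² = 81.
Since P_1P_2² = 180 < 153 + 81 = 234, the triangle is acute, so the smallest enclosing circle is the circumcircle.
Circumcentre = (3.5, -0.75), r² = 47.8125.
r = √(47.8125) ≈ 6.915.

6.915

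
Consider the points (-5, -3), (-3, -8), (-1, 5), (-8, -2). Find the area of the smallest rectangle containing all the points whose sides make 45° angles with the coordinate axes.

82.5

In coordinates u = x + y, v = x − y the rectangle is axis-aligned; the map (x,y)→(u,v) scales areas by 2.
u-values: -8, -11, 4, -10; range = 4 − (-11) = 15.
v-values: -2, 5, -6, -6; range = 5 − (-6) = 11.
Area = (15 × 11) / 2 = 82.5.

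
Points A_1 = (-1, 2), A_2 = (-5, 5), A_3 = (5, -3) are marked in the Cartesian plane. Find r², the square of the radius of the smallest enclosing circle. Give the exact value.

41

Side lengths²: A_1A_2² = 25, A_1A_3² = 61, A_2A_3² = 164.
Since A_2A_3² = 164 ≥ 61 + 25 = 86, the angle opposite A_2A_3 is not acute, so the smallest enclosing circle has A_2A_3 as diameter.
Centre = midpoint of A_2A_3 = (0, 1), r² = 164/4 = 41.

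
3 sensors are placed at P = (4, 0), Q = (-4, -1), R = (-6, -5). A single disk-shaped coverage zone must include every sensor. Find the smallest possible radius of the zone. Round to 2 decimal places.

5.59

Side lengths²: PQ² = 65, PR² = 125, QR² = 20.
Since PR² = 125 ≥ 65 + 20 = 85, the angle opposite PR is not acute, so the smallest enclosing circle has PR as diameter.
Centre = midpoint of PR = (-1, -2.5), r² = 125/4 = 31.25.
r = √(31.25) ≈ 5.59.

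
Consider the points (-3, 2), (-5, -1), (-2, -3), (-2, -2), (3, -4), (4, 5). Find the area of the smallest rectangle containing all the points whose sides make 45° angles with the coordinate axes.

In coordinates u = x + y, v = x − y the rectangle is axis-aligned; the map (x,y)→(u,v) scales areas by 2.
u-values: -1, -6, -5, -4, -1, 9; range = 9 − (-6) = 15.
v-values: -5, -4, 1, 0, 7, -1; range = 7 − (-5) = 12.
Area = (15 × 12) / 2 = 90.

90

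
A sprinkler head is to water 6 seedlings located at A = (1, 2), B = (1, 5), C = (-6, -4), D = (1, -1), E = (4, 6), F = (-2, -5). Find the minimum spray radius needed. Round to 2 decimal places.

A smallest enclosing disk is always determined by at most three of the input points on its boundary.
The farthest pair is C–E with squared distance 200. The circle on this segment as diameter has centre (-1, 1) and r² = 200/4 = 50.
Check A: distance² to centre = 5 ≤ 50, so it lies inside.
All remaining points lie in this disk, and no smaller disk contains both endpoints, so this is the minimum enclosing circle.
r = √50 ≈ 7.07.

7.07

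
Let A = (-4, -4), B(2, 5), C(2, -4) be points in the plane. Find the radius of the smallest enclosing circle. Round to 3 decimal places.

5.408

Side lengths²: AB² = 117, AC² = 36, BC² = 81.
Since AB² = 117 ≥ 81 + 36 = 117, the angle opposite AB is not acute, so the smallest enclosing circle has AB as diameter.
Centre = midpoint of AB = (-1, 0.5), r² = 117/4 = 29.25.
r = √(29.25) ≈ 5.408.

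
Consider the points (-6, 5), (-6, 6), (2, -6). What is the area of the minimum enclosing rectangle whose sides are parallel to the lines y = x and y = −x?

40

In coordinates u = x + y, v = x − y the rectangle is axis-aligned; the map (x,y)→(u,v) scales areas by 2.
u-values: -1, 0, -4; range = 0 − (-4) = 4.
v-values: -11, -12, 8; range = 8 − (-12) = 20.
Area = (4 × 20) / 2 = 40.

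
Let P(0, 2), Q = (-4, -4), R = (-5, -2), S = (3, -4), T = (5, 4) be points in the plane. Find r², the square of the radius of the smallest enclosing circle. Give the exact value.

36.25

The farthest pair is Q–T with squared distance 145. The circle on this segment as diameter has centre (0.5, 0) and r² = 145/4 = 36.25.
Check P: distance² to centre = 4.25 ≤ 36.25, so it lies inside.
All remaining points lie in this disk, and no smaller disk contains both endpoints, so this is the minimum enclosing circle.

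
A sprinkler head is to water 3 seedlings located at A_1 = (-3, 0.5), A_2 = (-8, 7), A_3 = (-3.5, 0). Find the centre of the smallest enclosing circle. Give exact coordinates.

(-5.75, 3.5)

Side lengths²: A_1A_2² = 67.25, A_1A_3² = 0.5, A_2A_3² = 69.25.
Since A_2A_3² = 69.25 ≥ 67.25 + 0.5 = 67.75, the angle opposite A_2A_3 is not acute, so the smallest enclosing circle has A_2A_3 as diameter.
Centre = midpoint of A_2A_3 = (-5.75, 3.5), r² = 69.25/4 = 17.3125.
Centre = (-5.75, 3.5).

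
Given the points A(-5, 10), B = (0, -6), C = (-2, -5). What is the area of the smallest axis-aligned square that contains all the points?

The bounding box has width 5 and height 16.
An axis-aligned square enclosing the set must have side ≥ max(width, height).
So the minimum side is max(5, 16) = 16.
Area = 16² = 256.

256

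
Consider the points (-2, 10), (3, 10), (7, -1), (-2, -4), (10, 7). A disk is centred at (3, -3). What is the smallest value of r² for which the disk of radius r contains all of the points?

194

The required radius is the distance from (3, -3) to the farthest point.
Squared distances: 194, 169, 20, 26, 149.
Maximum is 194, attained at (-2, 10).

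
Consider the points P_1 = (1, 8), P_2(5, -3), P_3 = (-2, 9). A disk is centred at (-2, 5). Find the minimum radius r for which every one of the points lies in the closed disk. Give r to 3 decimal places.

10.630

The required radius is the distance from (-2, 5) to the farthest point.
Squared distances: 18, 113, 16.
Maximum is 113, attained at P_2.
r = √113 ≈ 10.630.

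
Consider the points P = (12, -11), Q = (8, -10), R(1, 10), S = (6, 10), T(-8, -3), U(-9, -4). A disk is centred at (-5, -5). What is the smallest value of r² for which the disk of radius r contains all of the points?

The required radius is the distance from (-5, -5) to the farthest point.
Squared distances: 325, 194, 261, 346, 13, 17.
Maximum is 346, attained at S.

346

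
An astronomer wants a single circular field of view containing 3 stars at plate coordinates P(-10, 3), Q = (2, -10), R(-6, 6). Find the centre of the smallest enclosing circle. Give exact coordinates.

Side lengths²: PQ² = 313, PR² = 25, QR² = 320.
Since QR² = 320 < 313 + 25 = 338, the triangle is acute, so the smallest enclosing circle is the circumcircle.
Circumcentre = (-31/11, -53/22), r² = 39125/484.
Centre = (-31/11, -53/22).

(-31/11, -53/22)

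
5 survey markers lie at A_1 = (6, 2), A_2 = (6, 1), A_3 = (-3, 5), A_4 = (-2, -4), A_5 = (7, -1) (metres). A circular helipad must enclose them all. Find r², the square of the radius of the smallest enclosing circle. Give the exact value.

3485/98

A smallest enclosing disk is always determined by at most three of the input points on its boundary.
The minimum enclosing circle is determined by three boundary points: A_3, A_4, A_5.
Their circumcentre is (19/14, 13/14) with r² = 3485/98.
The farthest remaining point A_1 is at distance² 2225/98 ≤ 3485/98.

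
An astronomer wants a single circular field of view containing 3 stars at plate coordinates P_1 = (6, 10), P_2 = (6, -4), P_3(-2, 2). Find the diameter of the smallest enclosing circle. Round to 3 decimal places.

Side lengths²: P_1P_2² = 196, P_1P_3² = 128, P_2P_3² = 100.
Since P_1P_2² = 196 < 128 + 100 = 228, the triangle is acute, so the smallest enclosing circle is the circumcircle.
Circumcentre = (5, 3), r² = 50.
Diameter = 2r = 2√50 ≈ 14.142.

14.142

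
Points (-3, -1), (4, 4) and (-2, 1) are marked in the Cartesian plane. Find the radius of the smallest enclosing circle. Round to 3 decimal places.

Call the three points A, B, C in the order given.
Side lengths²: AB² = 74, AC² = 5, BC² = 45.
Since AB² = 74 ≥ 45 + 5 = 50, the angle opposite AB is not acute, so the smallest enclosing circle has AB as diameter.
Centre = midpoint of AB = (0.5, 1.5), r² = 74/4 = 18.5.
r = √(18.5) ≈ 4.301.

4.301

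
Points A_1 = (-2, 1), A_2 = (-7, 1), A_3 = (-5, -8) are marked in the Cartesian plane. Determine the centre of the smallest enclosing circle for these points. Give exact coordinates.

Side lengths²: A_1A_2² = 25, A_1A_3² = 90, A_2A_3² = 85.
Since A_1A_3² = 90 < 85 + 25 = 110, the triangle is acute, so the smallest enclosing circle is the circumcircle.
Circumcentre = (-4.5, -19/6), r² = 425/18.
Centre = (-4.5, -19/6).

(-4.5, -19/6)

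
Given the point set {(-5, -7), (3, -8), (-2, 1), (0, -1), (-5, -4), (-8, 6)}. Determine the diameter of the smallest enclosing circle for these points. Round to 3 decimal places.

The minimum enclosing circle of a finite set is fixed by two of the points (as a diameter) or three (as a circumcircle).
The farthest pair is (3, -8)–(-8, 6) with squared distance 317. The circle on this segment as diameter has centre (-2.5, -1) and r² = 317/4 = 79.25.
Check (-5, -7): distance² to centre = 42.25 ≤ 79.25, so it lies inside.
All remaining points lie in this disk, and no smaller disk contains both endpoints, so this is the minimum enclosing circle.
Diameter = 2r = 2√(79.25) ≈ 17.804.

17.804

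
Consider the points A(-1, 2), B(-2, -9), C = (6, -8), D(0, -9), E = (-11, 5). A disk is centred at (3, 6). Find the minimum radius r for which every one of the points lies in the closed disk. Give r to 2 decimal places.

The required radius is the distance from (3, 6) to the farthest point.
Squared distances: 32, 250, 205, 234, 197.
Maximum is 250, attained at B.
r = √250 ≈ 15.81.

15.81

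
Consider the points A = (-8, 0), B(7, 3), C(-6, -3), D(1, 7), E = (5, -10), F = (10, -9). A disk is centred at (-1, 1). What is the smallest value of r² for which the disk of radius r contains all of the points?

221

The required radius is the distance from (-1, 1) to the farthest point.
Squared distances: 50, 68, 41, 40, 157, 221.
Maximum is 221, attained at F.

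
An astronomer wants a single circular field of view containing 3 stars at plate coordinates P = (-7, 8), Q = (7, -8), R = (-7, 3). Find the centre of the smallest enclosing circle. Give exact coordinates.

Side lengths²: PQ² = 452, PR² = 25, QR² = 317.
Since PQ² = 452 ≥ 317 + 25 = 342, the angle opposite PQ is not acute, so the smallest enclosing circle has PQ as diameter.
Centre = midpoint of PQ = (0, 0), r² = 452/4 = 113.
Centre = (0, 0).

(0, 0)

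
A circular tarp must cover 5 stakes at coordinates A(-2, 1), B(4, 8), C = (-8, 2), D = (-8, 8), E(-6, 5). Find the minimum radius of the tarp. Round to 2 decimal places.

6.71

A smallest enclosing disk is always determined by at most three of the input points on its boundary.
The farthest pair is B–C with squared distance 180. The circle on this segment as diameter has centre (-2, 5) and r² = 180/4 = 45.
Check A: distance² to centre = 16 ≤ 45, so it lies inside.
All remaining points lie in this disk, and no smaller disk contains both endpoints, so this is the minimum enclosing circle.
r = √45 ≈ 6.71.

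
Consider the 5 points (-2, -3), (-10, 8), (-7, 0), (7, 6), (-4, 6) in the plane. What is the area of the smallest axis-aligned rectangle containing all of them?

x ranges over [-10, 7], width 17.
y ranges over [-3, 8], height 11.
Area = 17 × 11 = 187.

187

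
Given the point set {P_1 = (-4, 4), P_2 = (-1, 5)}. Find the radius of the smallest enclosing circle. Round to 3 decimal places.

The smallest circle enclosing two points has them as diameter endpoints.
Centre = midpoint = (-2.5, 4.5); r² = |P_1P_2|²/4 = 10/4 = 2.5.
r = √(2.5) ≈ 1.581.

1.581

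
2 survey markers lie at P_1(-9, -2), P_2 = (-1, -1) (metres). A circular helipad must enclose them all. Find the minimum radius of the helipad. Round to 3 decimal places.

4.031

The smallest circle enclosing two points has them as diameter endpoints.
Centre = midpoint = (-5, -1.5); r² = |P_1P_2|²/4 = 65/4 = 16.25.
r = √(16.25) ≈ 4.031.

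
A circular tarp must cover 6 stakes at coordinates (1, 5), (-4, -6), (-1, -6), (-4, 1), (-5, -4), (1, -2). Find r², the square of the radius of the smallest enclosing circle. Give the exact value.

36.5

The minimum enclosing circle of a finite set is fixed by two of the points (as a diameter) or three (as a circumcircle).
The farthest pair is (1, 5)–(-4, -6) with squared distance 146. The circle on this segment as diameter has centre (-1.5, -0.5) and r² = 146/4 = 36.5.
Check (-1, -6): distance² to centre = 30.5 ≤ 36.5, so it lies inside.
All remaining points lie in this disk, and no smaller disk contains both endpoints, so this is the minimum enclosing circle.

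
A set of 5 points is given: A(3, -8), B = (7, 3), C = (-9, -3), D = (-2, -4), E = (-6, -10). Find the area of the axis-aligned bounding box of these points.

208

x ranges over [-9, 7], width 16.
y ranges over [-10, 3], height 13.
Area = 16 × 13 = 208.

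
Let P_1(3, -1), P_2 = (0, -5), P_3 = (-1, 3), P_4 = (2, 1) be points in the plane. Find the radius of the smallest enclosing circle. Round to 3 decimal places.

The minimum enclosing circle of a finite set is fixed by two of the points (as a diameter) or three (as a circumcircle).
The farthest pair is P_2–P_3 with squared distance 65. The circle on this segment as diameter has centre (-0.5, -1) and r² = 65/4 = 16.25.
Check P_1: distance² to centre = 12.25 ≤ 16.25, so it lies inside.
All remaining points lie in this disk, and no smaller disk contains both endpoints, so this is the minimum enclosing circle.
r = √(16.25) ≈ 4.031.

4.031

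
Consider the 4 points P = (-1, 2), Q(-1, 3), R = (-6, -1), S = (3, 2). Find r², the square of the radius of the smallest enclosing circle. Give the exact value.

The farthest pair is R–S with squared distance 90. The circle on this segment as diameter has centre (-1.5, 0.5) and r² = 90/4 = 22.5.
Check P: distance² to centre = 2.5 ≤ 22.5, so it lies inside.
All remaining points lie in this disk, and no smaller disk contains both endpoints, so this is the minimum enclosing circle.

22.5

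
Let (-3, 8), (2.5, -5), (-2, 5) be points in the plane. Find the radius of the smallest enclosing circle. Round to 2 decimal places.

7.06

Call the three points A, B, C in the order given.
Side lengths²: AB² = 199.25, AC² = 10, BC² = 120.25.
Since AB² = 199.25 ≥ 120.25 + 10 = 130.25, the angle opposite AB is not acute, so the smallest enclosing circle has AB as diameter.
Centre = midpoint of AB = (-0.25, 1.5), r² = 199.25/4 = 49.8125.
r = √(49.8125) ≈ 7.06.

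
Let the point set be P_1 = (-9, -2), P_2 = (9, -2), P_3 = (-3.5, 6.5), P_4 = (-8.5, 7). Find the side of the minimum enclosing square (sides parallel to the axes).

18

The bounding box has width 18 and height 9.
An axis-aligned square enclosing the set must have side ≥ max(width, height).
So the minimum side is max(18, 9) = 18.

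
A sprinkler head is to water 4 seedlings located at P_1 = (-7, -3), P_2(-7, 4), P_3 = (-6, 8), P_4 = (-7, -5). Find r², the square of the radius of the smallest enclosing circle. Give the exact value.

The minimum enclosing circle of a finite set is fixed by two of the points (as a diameter) or three (as a circumcircle).
The farthest pair is P_3–P_4 with squared distance 170. The circle on this segment as diameter has centre (-6.5, 1.5) and r² = 170/4 = 42.5.
Check P_1: distance² to centre = 20.5 ≤ 42.5, so it lies inside.
All remaining points lie in this disk, and no smaller disk contains both endpoints, so this is the minimum enclosing circle.

42.5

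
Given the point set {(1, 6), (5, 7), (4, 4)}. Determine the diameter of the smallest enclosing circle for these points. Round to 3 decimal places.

4.274

Call the three points A, B, C in the order given.
Side lengths²: AB² = 17, AC² = 13, BC² = 10.
Since AB² = 17 < 13 + 10 = 23, the triangle is acute, so the smallest enclosing circle is the circumcircle.
Circumcentre = (69/22, 131/22), r² = 1105/242.
Diameter = 2r = 2√(1105/242) ≈ 4.274.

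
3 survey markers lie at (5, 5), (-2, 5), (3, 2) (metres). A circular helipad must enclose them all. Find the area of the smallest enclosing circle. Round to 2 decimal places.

38.48

Call the three points A, B, C in the order given.
Side lengths²: AB² = 49, AC² = 13, BC² = 34.
Since AB² = 49 ≥ 34 + 13 = 47, the angle opposite AB is not acute, so the smallest enclosing circle has AB as diameter.
Centre = midpoint of AB = (1.5, 5), r² = 49/4 = 12.25.
Area = π·r² = π·12.25 ≈ 38.48.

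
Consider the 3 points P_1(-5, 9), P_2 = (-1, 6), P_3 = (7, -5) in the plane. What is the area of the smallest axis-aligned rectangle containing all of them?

168

x ranges over [-5, 7], width 12.
y ranges over [-5, 9], height 14.
Area = 12 × 14 = 168.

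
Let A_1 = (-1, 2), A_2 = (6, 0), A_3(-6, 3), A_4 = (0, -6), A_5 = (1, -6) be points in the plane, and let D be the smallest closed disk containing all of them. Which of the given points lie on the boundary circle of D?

A_2, A_3, A_5

By Welzl's lemma the MEC is supported by two points (diametrically opposite) or three points (on a circumcircle).
The minimum enclosing circle is determined by three boundary points: A_2, A_3, A_5.
Their circumcentre is (-19/58, 11/58) with r² = 67405/1682.
The farthest remaining point A_4 is at distance² 64621/1682 ≤ 67405/1682.
The points at distance exactly r from the centre are A_2, A_3, A_5 — 3 points.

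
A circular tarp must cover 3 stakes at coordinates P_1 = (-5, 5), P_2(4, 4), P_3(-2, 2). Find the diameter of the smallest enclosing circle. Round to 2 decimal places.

9.06

Side lengths²: P_1P_2² = 82, P_1P_3² = 18, P_2P_3² = 40.
Since P_1P_2² = 82 ≥ 40 + 18 = 58, the angle opposite P_1P_2 is not acute, so the smallest enclosing circle has P_1P_2 as diameter.
Centre = midpoint of P_1P_2 = (-0.5, 4.5), r² = 82/4 = 20.5.
Diameter = 2r = 2√(20.5) ≈ 9.06.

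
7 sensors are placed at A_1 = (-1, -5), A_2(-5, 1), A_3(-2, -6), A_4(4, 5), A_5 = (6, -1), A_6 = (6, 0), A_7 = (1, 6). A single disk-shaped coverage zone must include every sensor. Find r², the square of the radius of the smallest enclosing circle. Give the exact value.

13345/338

The minimum enclosing circle is determined by three boundary points: A_3, A_4, A_7.
Their circumcentre is (15/26, -7/26) with r² = 13345/338.
The farthest remaining point A_2 is at distance² 11057/338 ≤ 13345/338.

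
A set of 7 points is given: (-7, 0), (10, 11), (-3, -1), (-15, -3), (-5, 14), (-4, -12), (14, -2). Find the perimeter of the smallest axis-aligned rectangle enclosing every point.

Width = max x − min x = 14 − (-15) = 29.
Height = max y − min y = 14 − (-12) = 26.
Perimeter = 2(29 + 26) = 110.

110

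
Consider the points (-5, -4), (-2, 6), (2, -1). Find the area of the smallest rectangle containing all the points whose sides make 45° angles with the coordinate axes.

71.5

In coordinates u = x + y, v = x − y the rectangle is axis-aligned; the map (x,y)→(u,v) scales areas by 2.
u-values: -9, 4, 1; range = 4 − (-9) = 13.
v-values: -1, -8, 3; range = 3 − (-8) = 11.
Area = (13 × 11) / 2 = 71.5.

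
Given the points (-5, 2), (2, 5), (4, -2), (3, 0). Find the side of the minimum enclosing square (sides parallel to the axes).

The bounding box has width 9 and height 7.
An axis-aligned square enclosing the set must have side ≥ max(width, height).
So the minimum side is max(9, 7) = 9.

9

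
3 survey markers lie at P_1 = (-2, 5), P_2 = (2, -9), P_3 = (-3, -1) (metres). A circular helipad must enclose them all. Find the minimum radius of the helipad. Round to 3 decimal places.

Side lengths²: P_1P_2² = 212, P_1P_3² = 37, P_2P_3² = 89.
Since P_1P_2² = 212 ≥ 89 + 37 = 126, the angle opposite P_1P_2 is not acute, so the smallest enclosing circle has P_1P_2 as diameter.
Centre = midpoint of P_1P_2 = (0, -2), r² = 212/4 = 53.
r = √53 ≈ 7.280.

7.280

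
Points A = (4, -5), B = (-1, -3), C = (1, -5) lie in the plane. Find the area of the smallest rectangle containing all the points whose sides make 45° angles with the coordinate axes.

10.5

In coordinates u = x + y, v = x − y the rectangle is axis-aligned; the map (x,y)→(u,v) scales areas by 2.
u-values: -1, -4, -4; range = -1 − (-4) = 3.
v-values: 9, 2, 6; range = 9 − 2 = 7.
Area = (3 × 7) / 2 = 10.5.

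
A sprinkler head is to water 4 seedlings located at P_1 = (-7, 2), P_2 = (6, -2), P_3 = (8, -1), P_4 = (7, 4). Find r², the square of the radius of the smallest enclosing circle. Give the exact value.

The farthest pair is P_1–P_3 with squared distance 234. The circle on this segment as diameter has centre (0.5, 0.5) and r² = 234/4 = 58.5.
Check P_2: distance² to centre = 36.5 ≤ 58.5, so it lies inside.
All remaining points lie in this disk, and no smaller disk contains both endpoints, so this is the minimum enclosing circle.

58.5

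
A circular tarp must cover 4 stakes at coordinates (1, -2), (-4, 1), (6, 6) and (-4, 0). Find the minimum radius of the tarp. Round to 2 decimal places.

By Welzl's lemma the MEC is supported by two points (diametrically opposite) or three points (on a circumcircle).
The farthest pair is (6, 6)–(-4, 0) with squared distance 136. The circle on this segment as diameter has centre (1, 3) and r² = 136/4 = 34.
Check (1, -2): distance² to centre = 25 ≤ 34, so it lies inside.
All remaining points lie in this disk, and no smaller disk contains both endpoints, so this is the minimum enclosing circle.
r = √34 ≈ 5.83.

5.83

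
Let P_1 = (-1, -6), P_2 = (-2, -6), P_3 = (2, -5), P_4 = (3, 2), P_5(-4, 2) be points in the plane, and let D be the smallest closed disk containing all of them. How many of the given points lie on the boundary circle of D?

3

A smallest enclosing disk is always determined by at most three of the input points on its boundary.
The minimum enclosing circle is determined by three boundary points: P_2, P_4, P_5.
Their circumcentre is (-0.5, -1.375) with r² = 23.640625.
The farthest remaining point P_1 is at distance² 21.640625 ≤ 23.640625.
The points at distance exactly r from the centre are P_2, P_4, P_5 — 3 points.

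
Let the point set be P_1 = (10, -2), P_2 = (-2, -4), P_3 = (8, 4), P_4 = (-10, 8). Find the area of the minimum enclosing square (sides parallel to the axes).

The bounding box has width 20 and height 12.
An axis-aligned square enclosing the set must have side ≥ max(width, height).
So the minimum side is max(20, 12) = 20.
Area = 20² = 400.

400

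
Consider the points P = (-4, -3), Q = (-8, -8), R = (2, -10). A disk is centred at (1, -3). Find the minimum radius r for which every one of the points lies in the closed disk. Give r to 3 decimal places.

The required radius is the distance from (1, -3) to the farthest point.
Squared distances: 25, 106, 50.
Maximum is 106, attained at Q.
r = √106 ≈ 10.296.

10.296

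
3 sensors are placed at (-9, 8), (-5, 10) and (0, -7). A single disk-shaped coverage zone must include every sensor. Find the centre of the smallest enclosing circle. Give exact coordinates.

(-41/13, 17/13)

Call the three points A, B, C in the order given.
Side lengths²: AB² = 20, AC² = 306, BC² = 314.
Since BC² = 314 < 306 + 20 = 326, the triangle is acute, so the smallest enclosing circle is the circumcircle.
Circumcentre = (-41/13, 17/13), r² = 13345/169.
Centre = (-41/13, 17/13).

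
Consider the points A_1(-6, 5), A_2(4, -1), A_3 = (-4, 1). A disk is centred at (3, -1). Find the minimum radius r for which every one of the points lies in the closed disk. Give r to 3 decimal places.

The required radius is the distance from (3, -1) to the farthest point.
Squared distances: 117, 1, 53.
Maximum is 117, attained at A_1.
r = √117 ≈ 10.817.

10.817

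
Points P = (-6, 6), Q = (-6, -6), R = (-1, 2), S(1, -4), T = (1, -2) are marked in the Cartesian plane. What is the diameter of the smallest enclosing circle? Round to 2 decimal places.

12.70

The minimum enclosing circle of a finite set is fixed by two of the points (as a diameter) or three (as a circumcircle).
The minimum enclosing circle is determined by three boundary points: P, Q, S.
Their circumcentre is (-55/14, 0) with r² = 7897/196.
The farthest remaining point T is at distance² 5545/196 ≤ 7897/196.
Diameter = 2r = 2√(7897/196) ≈ 12.70.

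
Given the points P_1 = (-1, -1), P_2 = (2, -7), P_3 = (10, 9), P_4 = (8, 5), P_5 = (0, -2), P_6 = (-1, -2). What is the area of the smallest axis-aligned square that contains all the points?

The bounding box has width 11 and height 16.
An axis-aligned square enclosing the set must have side ≥ max(width, height).
So the minimum side is max(11, 16) = 16.
Area = 16² = 256.

256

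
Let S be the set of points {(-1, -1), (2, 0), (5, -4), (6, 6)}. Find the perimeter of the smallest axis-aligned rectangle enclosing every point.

34

Width = max x − min x = 6 − (-1) = 7.
Height = max y − min y = 6 − (-4) = 10.
Perimeter = 2(7 + 10) = 34.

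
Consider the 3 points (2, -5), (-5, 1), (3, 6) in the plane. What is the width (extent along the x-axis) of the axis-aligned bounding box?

max x = 3, min x = -5, so width = 8.

8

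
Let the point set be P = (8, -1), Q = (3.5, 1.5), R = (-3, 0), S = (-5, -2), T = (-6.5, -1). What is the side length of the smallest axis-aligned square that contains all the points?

14.5

The bounding box has width 14.5 and height 3.5.
An axis-aligned square enclosing the set must have side ≥ max(width, height).
So the minimum side is max(14.5, 3.5) = 14.5.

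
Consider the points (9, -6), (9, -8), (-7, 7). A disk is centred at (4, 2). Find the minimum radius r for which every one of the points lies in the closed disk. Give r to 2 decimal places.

12.08

The required radius is the distance from (4, 2) to the farthest point.
Squared distances: 89, 125, 146.
Maximum is 146, attained at (-7, 7).
r = √146 ≈ 12.08.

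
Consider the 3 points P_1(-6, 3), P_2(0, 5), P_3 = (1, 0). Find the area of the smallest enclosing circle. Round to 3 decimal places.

46.265

Side lengths²: P_1P_2² = 40, P_1P_3² = 58, P_2P_3² = 26.
Since P_1P_3² = 58 < 40 + 26 = 66, the triangle is acute, so the smallest enclosing circle is the circumcircle.
Circumcentre = (-2.3125, 1.9375), r² = 14.7265625.
Area = π·r² = π·14.7265625 ≈ 46.265.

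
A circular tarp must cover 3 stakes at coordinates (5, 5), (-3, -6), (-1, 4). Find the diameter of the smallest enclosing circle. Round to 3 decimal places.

13.601

Call the three points A, B, C in the order given.
Side lengths²: AB² = 185, AC² = 37, BC² = 104.
Since AB² = 185 ≥ 104 + 37 = 141, the angle opposite AB is not acute, so the smallest enclosing circle has AB as diameter.
Centre = midpoint of AB = (1, -0.5), r² = 185/4 = 46.25.
Diameter = 2r = 2√(46.25) ≈ 13.601.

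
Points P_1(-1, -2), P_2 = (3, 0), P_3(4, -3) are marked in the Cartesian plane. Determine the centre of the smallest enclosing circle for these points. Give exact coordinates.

(11/7, -15/7)

Side lengths²: P_1P_2² = 20, P_1P_3² = 26, P_2P_3² = 10.
Since P_1P_3² = 26 < 20 + 10 = 30, the triangle is acute, so the smallest enclosing circle is the circumcircle.
Circumcentre = (11/7, -15/7), r² = 325/49.
Centre = (11/7, -15/7).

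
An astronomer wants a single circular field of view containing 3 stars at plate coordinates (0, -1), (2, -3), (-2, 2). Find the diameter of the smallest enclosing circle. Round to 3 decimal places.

Call the three points A, B, C in the order given.
Side lengths²: AB² = 8, AC² = 13, BC² = 41.
Since BC² = 41 ≥ 13 + 8 = 21, the angle opposite BC is not acute, so the smallest enclosing circle has BC as diameter.
Centre = midpoint of BC = (0, -0.5), r² = 41/4 = 10.25.
Diameter = 2r = 2√(10.25) ≈ 6.403.

6.403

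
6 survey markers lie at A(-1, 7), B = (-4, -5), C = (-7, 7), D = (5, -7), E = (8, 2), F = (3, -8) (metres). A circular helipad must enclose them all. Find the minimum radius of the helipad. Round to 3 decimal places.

9.220

The farthest pair is C–D with squared distance 340. The circle on this segment as diameter has centre (-1, 0) and r² = 340/4 = 85.
Check A: distance² to centre = 49 ≤ 85, so it lies inside.
All remaining points lie in this disk, and no smaller disk contains both endpoints, so this is the minimum enclosing circle.
r = √85 ≈ 9.220.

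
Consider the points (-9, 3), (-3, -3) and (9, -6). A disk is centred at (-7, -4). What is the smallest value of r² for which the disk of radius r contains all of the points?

260

The required radius is the distance from (-7, -4) to the farthest point.
Squared distances: 53, 17, 260.
Maximum is 260, attained at (9, -6).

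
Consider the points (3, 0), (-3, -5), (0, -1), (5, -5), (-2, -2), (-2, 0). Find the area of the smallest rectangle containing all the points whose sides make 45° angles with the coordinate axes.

66

In coordinates u = x + y, v = x − y the rectangle is axis-aligned; the map (x,y)→(u,v) scales areas by 2.
u-values: 3, -8, -1, 0, -4, -2; range = 3 − (-8) = 11.
v-values: 3, 2, 1, 10, 0, -2; range = 10 − (-2) = 12.
Area = (11 × 12) / 2 = 66.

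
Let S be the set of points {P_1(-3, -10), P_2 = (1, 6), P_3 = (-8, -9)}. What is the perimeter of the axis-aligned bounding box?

50

Width = max x − min x = 1 − (-8) = 9.
Height = max y − min y = 6 − (-10) = 16.
Perimeter = 2(9 + 16) = 50.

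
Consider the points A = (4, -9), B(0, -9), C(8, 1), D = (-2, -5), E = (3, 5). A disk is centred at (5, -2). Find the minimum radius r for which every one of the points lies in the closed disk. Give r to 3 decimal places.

8.602

The required radius is the distance from (5, -2) to the farthest point.
Squared distances: 50, 74, 18, 58, 53.
Maximum is 74, attained at B.
r = √74 ≈ 8.602.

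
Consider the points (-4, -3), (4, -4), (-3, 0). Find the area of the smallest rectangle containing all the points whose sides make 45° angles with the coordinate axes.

38.5

In coordinates u = x + y, v = x − y the rectangle is axis-aligned; the map (x,y)→(u,v) scales areas by 2.
u-values: -7, 0, -3; range = 0 − (-7) = 7.
v-values: -1, 8, -3; range = 8 − (-3) = 11.
Area = (7 × 11) / 2 = 38.5.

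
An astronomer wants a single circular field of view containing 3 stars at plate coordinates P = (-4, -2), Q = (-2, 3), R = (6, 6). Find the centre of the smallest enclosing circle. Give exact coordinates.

(1, 2)

Side lengths²: PQ² = 29, PR² = 164, QR² = 73.
Since PR² = 164 ≥ 73 + 29 = 102, the angle opposite PR is not acute, so the smallest enclosing circle has PR as diameter.
Centre = midpoint of PR = (1, 2), r² = 164/4 = 41.
Centre = (1, 2).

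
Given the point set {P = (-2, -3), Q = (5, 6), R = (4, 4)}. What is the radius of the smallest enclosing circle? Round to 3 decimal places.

Side lengths²: PQ² = 130, PR² = 85, QR² = 5.
Since PQ² = 130 ≥ 85 + 5 = 90, the angle opposite PQ is not acute, so the smallest enclosing circle has PQ as diameter.
Centre = midpoint of PQ = (1.5, 1.5), r² = 130/4 = 32.5.
r = √(32.5) ≈ 5.701.

5.701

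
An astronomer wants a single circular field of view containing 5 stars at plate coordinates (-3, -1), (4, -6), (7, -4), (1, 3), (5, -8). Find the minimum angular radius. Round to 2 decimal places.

5.87

A smallest enclosing disk is always determined by at most three of the input points on its boundary.
The minimum enclosing circle is determined by three boundary points: (-3, -1), (1, 3), (5, -8).
Their circumcentre is (79/30, -79/30) with r² = 15481/450.
The farthest remaining point (7, -4) is at distance² 9421/450 ≤ 15481/450.
r = √(15481/450) ≈ 5.87.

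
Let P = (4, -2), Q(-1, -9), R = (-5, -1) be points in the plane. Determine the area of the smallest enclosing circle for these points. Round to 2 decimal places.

Side lengths²: PQ² = 74, PR² = 82, QR² = 80.
Since PR² = 82 < 80 + 74 = 154, the triangle is acute, so the smallest enclosing circle is the circumcircle.
Circumcentre = (-13/17, -66/17), r² = 7585/289.
Area = π·r² = π·7585/289 ≈ 82.45.

82.45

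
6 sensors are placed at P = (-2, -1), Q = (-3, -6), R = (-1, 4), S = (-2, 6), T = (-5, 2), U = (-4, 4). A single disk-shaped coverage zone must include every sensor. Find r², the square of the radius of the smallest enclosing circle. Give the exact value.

A smallest enclosing disk is always determined by at most three of the input points on its boundary.
The farthest pair is Q–S with squared distance 145. The circle on this segment as diameter has centre (-2.5, 0) and r² = 145/4 = 36.25.
Check P: distance² to centre = 1.25 ≤ 36.25, so it lies inside.
All remaining points lie in this disk, and no smaller disk contains both endpoints, so this is the minimum enclosing circle.

36.25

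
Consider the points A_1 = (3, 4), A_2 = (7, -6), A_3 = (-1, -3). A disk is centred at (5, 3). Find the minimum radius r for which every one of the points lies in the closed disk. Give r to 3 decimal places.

The required radius is the distance from (5, 3) to the farthest point.
Squared distances: 5, 85, 72.
Maximum is 85, attained at A_2.
r = √85 ≈ 9.220.

9.220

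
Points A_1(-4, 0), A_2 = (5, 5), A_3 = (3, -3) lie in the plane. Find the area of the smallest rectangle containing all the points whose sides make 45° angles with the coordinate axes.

70

In coordinates u = x + y, v = x − y the rectangle is axis-aligned; the map (x,y)→(u,v) scales areas by 2.
u-values: -4, 10, 0; range = 10 − (-4) = 14.
v-values: -4, 0, 6; range = 6 − (-4) = 10.
Area = (14 × 10) / 2 = 70.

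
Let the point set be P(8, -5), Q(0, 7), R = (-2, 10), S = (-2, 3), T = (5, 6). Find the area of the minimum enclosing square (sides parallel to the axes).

225

The bounding box has width 10 and height 15.
An axis-aligned square enclosing the set must have side ≥ max(width, height).
So the minimum side is max(10, 15) = 15.
Area = 15² = 225.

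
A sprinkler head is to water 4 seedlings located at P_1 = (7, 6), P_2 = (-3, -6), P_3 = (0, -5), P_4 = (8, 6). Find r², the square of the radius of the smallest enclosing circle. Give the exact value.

66.25

The minimum enclosing circle of a finite set is fixed by two of the points (as a diameter) or three (as a circumcircle).
The farthest pair is P_2–P_4 with squared distance 265. The circle on this segment as diameter has centre (2.5, 0) and r² = 265/4 = 66.25.
Check P_1: distance² to centre = 56.25 ≤ 66.25, so it lies inside.
All remaining points lie in this disk, and no smaller disk contains both endpoints, so this is the minimum enclosing circle.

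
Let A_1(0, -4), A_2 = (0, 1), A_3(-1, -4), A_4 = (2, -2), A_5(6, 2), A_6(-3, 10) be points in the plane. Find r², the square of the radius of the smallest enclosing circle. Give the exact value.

29725/578

By Welzl's lemma the MEC is supported by two points (diametrically opposite) or three points (on a circumcircle).
The minimum enclosing circle is determined by three boundary points: A_1, A_5, A_6.
Their circumcentre is (-37/34, 105/34) with r² = 29725/578.
The farthest remaining point A_3 is at distance² 29045/578 ≤ 29725/578.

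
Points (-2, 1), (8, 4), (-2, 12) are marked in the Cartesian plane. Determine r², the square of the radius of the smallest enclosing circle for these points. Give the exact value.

Call the three points A, B, C in the order given.
Side lengths²: AB² = 109, AC² = 121, BC² = 164.
Since BC² = 164 < 121 + 109 = 230, the triangle is acute, so the smallest enclosing circle is the circumcircle.
Circumcentre = (1.8, 6.5), r² = 44.69.

44.69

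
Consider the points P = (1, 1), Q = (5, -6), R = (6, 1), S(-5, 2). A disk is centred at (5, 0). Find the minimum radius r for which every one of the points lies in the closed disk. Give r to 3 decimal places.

10.198

The required radius is the distance from (5, 0) to the farthest point.
Squared distances: 17, 36, 2, 104.
Maximum is 104, attained at S.
r = √104 ≈ 10.198.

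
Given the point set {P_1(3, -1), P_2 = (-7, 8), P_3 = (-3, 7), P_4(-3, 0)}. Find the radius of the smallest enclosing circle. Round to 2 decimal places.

6.73

The farthest pair is P_1–P_2 with squared distance 181. The circle on this segment as diameter has centre (-2, 3.5) and r² = 181/4 = 45.25.
Check P_3: distance² to centre = 13.25 ≤ 45.25, so it lies inside.
All remaining points lie in this disk, and no smaller disk contains both endpoints, so this is the minimum enclosing circle.
r = √(45.25) ≈ 6.73.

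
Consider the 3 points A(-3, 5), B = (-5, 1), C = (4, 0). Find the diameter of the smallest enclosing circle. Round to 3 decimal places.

Side lengths²: AB² = 20, AC² = 74, BC² = 82.
Since BC² = 82 < 74 + 20 = 94, the triangle is acute, so the smallest enclosing circle is the circumcircle.
Circumcentre = (-8/19, 23/19), r² = 7585/361.
Diameter = 2r = 2√(7585/361) ≈ 9.168.

9.168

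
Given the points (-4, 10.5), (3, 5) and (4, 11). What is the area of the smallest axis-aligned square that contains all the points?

64

The bounding box has width 8 and height 6.
An axis-aligned square enclosing the set must have side ≥ max(width, height).
So the minimum side is max(8, 6) = 8.
Area = 8² = 64.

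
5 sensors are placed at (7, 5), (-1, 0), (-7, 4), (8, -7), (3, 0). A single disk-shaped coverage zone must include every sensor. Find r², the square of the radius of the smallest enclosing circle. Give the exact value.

86.5

The minimum enclosing circle of a finite set is fixed by two of the points (as a diameter) or three (as a circumcircle).
The farthest pair is (-7, 4)–(8, -7) with squared distance 346. The circle on this segment as diameter has centre (0.5, -1.5) and r² = 346/4 = 86.5.
Check (7, 5): distance² to centre = 84.5 ≤ 86.5, so it lies inside.
All remaining points lie in this disk, and no smaller disk contains both endpoints, so this is the minimum enclosing circle.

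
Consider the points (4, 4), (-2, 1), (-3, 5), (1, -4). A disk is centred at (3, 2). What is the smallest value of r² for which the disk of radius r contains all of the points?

The required radius is the distance from (3, 2) to the farthest point.
Squared distances: 5, 26, 45, 40.
Maximum is 45, attained at (-3, 5).

45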